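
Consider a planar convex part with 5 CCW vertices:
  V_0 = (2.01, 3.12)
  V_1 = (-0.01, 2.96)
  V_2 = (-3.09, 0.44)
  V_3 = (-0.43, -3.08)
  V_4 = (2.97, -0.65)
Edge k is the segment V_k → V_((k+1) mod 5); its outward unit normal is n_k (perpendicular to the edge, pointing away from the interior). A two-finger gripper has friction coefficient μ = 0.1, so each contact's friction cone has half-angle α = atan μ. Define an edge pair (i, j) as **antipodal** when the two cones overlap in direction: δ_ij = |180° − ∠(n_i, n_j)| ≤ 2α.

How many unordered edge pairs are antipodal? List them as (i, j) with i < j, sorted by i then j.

count = 1; pairs: (1,3)

α = atan 0.1 = 5.71°;  2α = 11.42°
n_0 = (-0.0790, +0.9969)
n_1 = (-0.6332, +0.7740)
n_2 = (-0.7978, -0.6029)
n_3 = (+0.5815, -0.8136)
n_4 = (+0.9691, +0.2468)
  (0,1): δ = 145.24°  ·
  (0,2): δ = 57.45°  ·
  (0,3): δ = 31.02°  ·
  (0,4): δ = 99.76°  ·
  (1,2): δ = 92.21°  ·
  (1,3): δ = 3.74°  ✓
  (1,4): δ = 65.00°  ·
  (2,3): δ = 91.52°  ·
  (2,4): δ = 22.79°  ·
  (3,4): δ = 111.27°  ·
antipodal pairs: 1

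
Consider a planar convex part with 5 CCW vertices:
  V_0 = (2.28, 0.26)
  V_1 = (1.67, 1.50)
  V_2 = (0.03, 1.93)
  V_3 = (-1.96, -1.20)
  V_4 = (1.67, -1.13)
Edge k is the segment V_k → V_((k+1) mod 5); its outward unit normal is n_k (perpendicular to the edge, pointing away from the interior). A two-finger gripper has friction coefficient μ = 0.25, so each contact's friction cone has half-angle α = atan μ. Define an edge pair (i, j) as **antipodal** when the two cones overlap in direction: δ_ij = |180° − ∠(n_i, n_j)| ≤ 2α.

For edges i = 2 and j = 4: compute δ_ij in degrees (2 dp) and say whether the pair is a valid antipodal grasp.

α = atan 0.25 = 14.04°;  2α = 28.07°
edge 2: e_2 = (-1.99, -3.13);  n_2 = (-0.8439, +0.5365)
edge 4: e_4 = (+0.61, +1.39);  n_4 = (+0.9157, -0.4019)
∠(n_2, n_4) = 171.25°
δ = |180° − 171.25°| = 8.75°
8.75° ≤ 2α = 28.07°  →  valid

δ = 8.75°, valid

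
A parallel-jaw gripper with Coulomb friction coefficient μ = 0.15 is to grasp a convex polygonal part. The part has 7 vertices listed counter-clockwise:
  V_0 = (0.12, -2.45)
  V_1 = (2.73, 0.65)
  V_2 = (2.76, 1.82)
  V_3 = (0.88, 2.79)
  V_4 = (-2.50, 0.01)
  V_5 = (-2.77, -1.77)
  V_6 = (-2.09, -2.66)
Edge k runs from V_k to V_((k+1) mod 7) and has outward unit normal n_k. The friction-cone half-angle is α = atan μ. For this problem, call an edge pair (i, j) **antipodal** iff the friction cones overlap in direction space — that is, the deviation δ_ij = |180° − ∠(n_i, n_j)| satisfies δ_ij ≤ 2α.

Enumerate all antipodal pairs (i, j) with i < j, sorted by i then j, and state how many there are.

count = 2; pairs: (0,3), (1,4)

α = atan 0.15 = 8.53°;  2α = 17.06°
n_0 = (+0.7650, -0.6441)
n_1 = (+0.9997, -0.0256)
n_2 = (+0.4585, +0.8887)
n_3 = (-0.6352, +0.7723)
n_4 = (-0.9887, +0.1500)
n_5 = (-0.7946, -0.6071)
n_6 = (+0.0946, -0.9955)
  (0,1): δ = 141.37°  ·
  (0,2): δ = 77.20°  ·
  (0,3): δ = 10.47°  ✓
  (0,4): δ = 31.47°  ·
  (0,5): δ = 77.48°  ·
  (0,6): δ = 135.52°  ·
  (1,2): δ = 115.82°  ·
  (1,3): δ = 49.09°  ·
  (1,4): δ = 7.16°  ✓
  (1,5): δ = 38.85°  ·
  (1,6): δ = 96.90°  ·
  (2,3): δ = 113.27°  ·
  (2,4): δ = 71.33°  ·
  (2,5): δ = 25.33°  ·
  (2,6): δ = 32.72°  ·
  (3,4): δ = 138.06°  ·
  (3,5): δ = 92.06°  ·
  (3,6): δ = 34.01°  ·
  (4,5): δ = 133.99°  ·
  (4,6): δ = 75.95°  ·
  (5,6): δ = 121.95°  ·
antipodal pairs: 2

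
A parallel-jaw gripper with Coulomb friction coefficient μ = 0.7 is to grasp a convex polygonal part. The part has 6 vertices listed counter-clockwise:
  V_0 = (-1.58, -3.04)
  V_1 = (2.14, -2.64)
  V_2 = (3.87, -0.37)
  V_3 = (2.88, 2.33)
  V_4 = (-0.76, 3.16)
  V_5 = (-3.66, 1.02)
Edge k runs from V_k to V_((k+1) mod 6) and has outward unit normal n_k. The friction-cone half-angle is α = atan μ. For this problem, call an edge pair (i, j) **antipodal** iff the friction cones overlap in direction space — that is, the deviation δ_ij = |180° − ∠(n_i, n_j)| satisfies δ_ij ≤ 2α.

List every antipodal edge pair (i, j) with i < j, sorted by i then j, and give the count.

count = 7; pairs: (0,3), (0,4), (1,3), (1,4), (1,5), (2,5), (3,5)

α = atan 0.7 = 34.99°;  2α = 69.98°
n_0 = (+0.1069, -0.9943)
n_1 = (+0.7954, -0.6061)
n_2 = (+0.9389, +0.3443)
n_3 = (+0.2223, +0.9750)
n_4 = (-0.5938, +0.8046)
n_5 = (-0.8900, -0.4560)
  (0,1): δ = 133.45°  ·
  (0,2): δ = 76.00°  ·
  (0,3): δ = 18.98°  ✓
  (0,4): δ = 30.29°  ✓
  (0,5): δ = 110.99°  ·
  (1,2): δ = 122.55°  ·
  (1,3): δ = 65.53°  ✓
  (1,4): δ = 16.26°  ✓
  (1,5): δ = 64.44°  ✓
  (2,3): δ = 122.98°  ·
  (2,4): δ = 73.71°  ·
  (2,5): δ = 6.99°  ✓
  (3,4): δ = 130.73°  ·
  (3,5): δ = 50.03°  ✓
  (4,5): δ = 99.30°  ·
antipodal pairs: 7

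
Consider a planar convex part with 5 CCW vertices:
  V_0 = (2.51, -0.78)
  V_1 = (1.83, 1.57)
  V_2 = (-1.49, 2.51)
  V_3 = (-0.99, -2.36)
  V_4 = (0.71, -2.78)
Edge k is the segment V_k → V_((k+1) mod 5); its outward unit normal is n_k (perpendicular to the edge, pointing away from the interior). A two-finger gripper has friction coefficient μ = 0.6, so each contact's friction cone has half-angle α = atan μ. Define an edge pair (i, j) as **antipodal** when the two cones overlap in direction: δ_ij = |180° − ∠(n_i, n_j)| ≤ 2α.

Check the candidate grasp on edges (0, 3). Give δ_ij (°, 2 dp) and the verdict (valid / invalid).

δ = 59.98°, valid

α = atan 0.6 = 30.96°;  2α = 61.93°
edge 0: e_0 = (-0.68, +2.35);  n_0 = (+0.9606, +0.2780)
edge 3: e_3 = (+1.70, -0.42);  n_3 = (-0.2398, -0.9708)
∠(n_0, n_3) = 120.02°
δ = |180° − 120.02°| = 59.98°
59.98° ≤ 2α = 61.93°  →  valid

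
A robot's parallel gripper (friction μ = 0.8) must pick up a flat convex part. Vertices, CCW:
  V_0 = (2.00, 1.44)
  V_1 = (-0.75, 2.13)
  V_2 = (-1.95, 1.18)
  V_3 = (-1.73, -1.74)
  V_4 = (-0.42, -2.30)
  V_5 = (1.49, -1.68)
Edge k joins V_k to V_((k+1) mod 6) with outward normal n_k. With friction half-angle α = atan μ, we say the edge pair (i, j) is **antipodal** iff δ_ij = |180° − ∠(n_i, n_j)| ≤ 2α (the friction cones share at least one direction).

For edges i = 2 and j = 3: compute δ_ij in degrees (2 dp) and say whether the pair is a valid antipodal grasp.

α = atan 0.8 = 38.66°;  2α = 77.32°
edge 2: e_2 = (+0.22, -2.92);  n_2 = (-0.9972, -0.0751)
edge 3: e_3 = (+1.31, -0.56);  n_3 = (-0.3931, -0.9195)
∠(n_2, n_3) = 62.55°
δ = |180° − 62.55°| = 117.45°
117.45° > 2α = 77.32°  →  invalid

δ = 117.45°, invalid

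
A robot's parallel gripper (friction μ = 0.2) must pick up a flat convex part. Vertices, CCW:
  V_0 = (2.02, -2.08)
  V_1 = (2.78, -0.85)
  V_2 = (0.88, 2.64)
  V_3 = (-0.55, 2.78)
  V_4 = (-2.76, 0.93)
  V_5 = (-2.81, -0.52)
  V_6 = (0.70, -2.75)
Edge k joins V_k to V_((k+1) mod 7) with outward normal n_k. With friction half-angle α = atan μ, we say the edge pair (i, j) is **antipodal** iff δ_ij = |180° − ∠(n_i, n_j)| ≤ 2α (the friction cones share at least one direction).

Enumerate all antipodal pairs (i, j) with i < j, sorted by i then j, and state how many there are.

α = atan 0.2 = 11.31°;  2α = 22.62°
n_0 = (+0.8507, -0.5256)
n_1 = (+0.8783, +0.4781)
n_2 = (+0.0974, +0.9952)
n_3 = (-0.6419, +0.7668)
n_4 = (-0.9994, +0.0345)
n_5 = (-0.5363, -0.8441)
n_6 = (+0.4526, -0.8917)
  (0,1): δ = 119.72°  ·
  (0,2): δ = 63.88°  ·
  (0,3): δ = 18.36°  ✓
  (0,4): δ = 29.74°  ·
  (0,5): δ = 89.28°  ·
  (0,6): δ = 148.62°  ·
  (1,2): δ = 124.16°  ·
  (1,3): δ = 78.63°  ·
  (1,4): δ = 30.54°  ·
  (1,5): δ = 29.01°  ·
  (1,6): δ = 88.35°  ·
  (2,3): δ = 134.48°  ·
  (2,4): δ = 86.38°  ·
  (2,5): δ = 26.84°  ·
  (2,6): δ = 32.50°  ·
  (3,4): δ = 131.91°  ·
  (3,5): δ = 72.36°  ·
  (3,6): δ = 13.02°  ✓
  (4,5): δ = 120.45°  ·
  (4,6): δ = 61.11°  ·
  (5,6): δ = 120.66°  ·
antipodal pairs: 2

count = 2; pairs: (0,3), (3,6)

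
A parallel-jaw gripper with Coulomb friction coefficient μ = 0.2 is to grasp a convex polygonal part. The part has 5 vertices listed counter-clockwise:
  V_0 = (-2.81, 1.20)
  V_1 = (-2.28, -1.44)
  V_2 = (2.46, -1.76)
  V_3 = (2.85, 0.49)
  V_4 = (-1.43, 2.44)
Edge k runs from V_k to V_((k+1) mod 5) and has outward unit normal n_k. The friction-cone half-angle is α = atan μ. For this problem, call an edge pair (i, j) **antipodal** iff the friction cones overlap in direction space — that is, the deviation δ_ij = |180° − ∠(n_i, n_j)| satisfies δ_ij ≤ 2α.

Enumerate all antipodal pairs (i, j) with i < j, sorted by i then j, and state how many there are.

α = atan 0.2 = 11.31°;  2α = 22.62°
n_0 = (-0.9804, -0.1968)
n_1 = (-0.0674, -0.9977)
n_2 = (+0.9853, -0.1708)
n_3 = (+0.4146, +0.9100)
n_4 = (-0.6684, +0.7438)
  (0,1): δ = 105.21°  ·
  (0,2): δ = 21.19°  ✓
  (0,3): δ = 54.15°  ·
  (0,4): δ = 120.59°  ·
  (1,2): δ = 95.97°  ·
  (1,3): δ = 20.63°  ✓
  (1,4): δ = 45.80°  ·
  (2,3): δ = 104.66°  ·
  (2,4): δ = 38.23°  ·
  (3,4): δ = 113.56°  ·
antipodal pairs: 2

count = 2; pairs: (0,2), (1,3)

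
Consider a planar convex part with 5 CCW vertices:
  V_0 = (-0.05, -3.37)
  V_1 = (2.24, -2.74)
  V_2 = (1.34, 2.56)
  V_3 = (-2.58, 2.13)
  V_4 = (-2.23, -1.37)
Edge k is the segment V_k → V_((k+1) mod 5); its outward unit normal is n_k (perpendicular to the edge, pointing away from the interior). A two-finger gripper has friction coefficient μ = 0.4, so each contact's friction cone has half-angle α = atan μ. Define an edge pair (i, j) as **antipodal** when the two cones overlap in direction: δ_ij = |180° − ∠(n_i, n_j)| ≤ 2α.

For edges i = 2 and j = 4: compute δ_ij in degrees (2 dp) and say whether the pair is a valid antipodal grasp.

δ = 48.79°, invalid

α = atan 0.4 = 21.80°;  2α = 43.60°
edge 2: e_2 = (-3.92, -0.43);  n_2 = (-0.1090, +0.9940)
edge 4: e_4 = (+2.18, -2.00);  n_4 = (-0.6760, -0.7369)
∠(n_2, n_4) = 131.21°
δ = |180° − 131.21°| = 48.79°
48.79° > 2α = 43.60°  →  invalid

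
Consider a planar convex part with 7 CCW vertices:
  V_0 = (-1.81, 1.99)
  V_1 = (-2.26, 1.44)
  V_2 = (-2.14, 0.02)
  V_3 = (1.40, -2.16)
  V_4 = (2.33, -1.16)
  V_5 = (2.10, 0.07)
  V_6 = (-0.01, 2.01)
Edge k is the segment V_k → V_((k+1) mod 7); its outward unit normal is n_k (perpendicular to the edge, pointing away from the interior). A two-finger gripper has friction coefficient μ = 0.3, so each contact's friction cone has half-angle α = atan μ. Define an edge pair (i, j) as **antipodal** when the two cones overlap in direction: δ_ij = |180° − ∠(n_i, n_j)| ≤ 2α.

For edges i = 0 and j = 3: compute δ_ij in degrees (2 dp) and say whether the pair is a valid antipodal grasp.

α = atan 0.3 = 16.70°;  2α = 33.40°
edge 0: e_0 = (-0.45, -0.55);  n_0 = (-0.7740, +0.6332)
edge 3: e_3 = (+0.93, +1.00);  n_3 = (+0.7323, -0.6810)
∠(n_0, n_3) = 176.37°
δ = |180° − 176.37°| = 3.63°
3.63° ≤ 2α = 33.40°  →  valid

δ = 3.63°, valid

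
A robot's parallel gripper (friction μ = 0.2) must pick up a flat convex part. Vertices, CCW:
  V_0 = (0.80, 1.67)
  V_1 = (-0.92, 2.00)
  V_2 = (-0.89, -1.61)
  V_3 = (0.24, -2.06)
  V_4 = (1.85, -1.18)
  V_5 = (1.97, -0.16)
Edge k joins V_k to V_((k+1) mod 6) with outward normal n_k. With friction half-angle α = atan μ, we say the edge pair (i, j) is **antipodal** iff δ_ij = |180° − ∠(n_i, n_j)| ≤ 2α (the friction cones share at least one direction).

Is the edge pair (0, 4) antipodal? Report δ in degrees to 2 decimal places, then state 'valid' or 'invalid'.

δ = 94.15°, invalid

α = atan 0.2 = 11.31°;  2α = 22.62°
edge 0: e_0 = (-1.72, +0.33);  n_0 = (+0.1884, +0.9821)
edge 4: e_4 = (+0.12, +1.02);  n_4 = (+0.9932, -0.1168)
∠(n_0, n_4) = 85.85°
δ = |180° − 85.85°| = 94.15°
94.15° > 2α = 22.62°  →  invalid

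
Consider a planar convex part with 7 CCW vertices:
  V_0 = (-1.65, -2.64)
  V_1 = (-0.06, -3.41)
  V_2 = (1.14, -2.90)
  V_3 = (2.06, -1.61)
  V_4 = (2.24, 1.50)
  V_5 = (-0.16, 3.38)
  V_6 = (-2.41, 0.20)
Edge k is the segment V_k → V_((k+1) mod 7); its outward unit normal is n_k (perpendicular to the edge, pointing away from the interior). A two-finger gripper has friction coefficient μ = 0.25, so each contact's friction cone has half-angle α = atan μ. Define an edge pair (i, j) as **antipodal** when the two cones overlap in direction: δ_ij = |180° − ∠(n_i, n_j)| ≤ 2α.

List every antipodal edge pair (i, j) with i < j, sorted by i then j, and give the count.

count = 3; pairs: (0,4), (2,5), (3,6)

α = atan 0.25 = 14.04°;  2α = 28.07°
n_0 = (-0.4359, -0.9000)
n_1 = (+0.3911, -0.9203)
n_2 = (+0.8142, -0.5806)
n_3 = (+0.9983, -0.0578)
n_4 = (+0.6167, +0.7872)
n_5 = (-0.8163, +0.5776)
n_6 = (-0.9660, -0.2585)
  (0,1): δ = 131.13°  ·
  (0,2): δ = 99.66°  ·
  (0,3): δ = 67.47°  ·
  (0,4): δ = 12.23°  ✓
  (0,5): δ = 80.56°  ·
  (0,6): δ = 130.82°  ·
  (1,2): δ = 148.52°  ·
  (1,3): δ = 116.34°  ·
  (1,4): δ = 61.10°  ·
  (1,5): δ = 31.69°  ·
  (1,6): δ = 81.96°  ·
  (2,3): δ = 147.82°  ·
  (2,4): δ = 92.58°  ·
  (2,5): δ = 0.21°  ✓
  (2,6): δ = 50.48°  ·
  (3,4): δ = 124.76°  ·
  (3,5): δ = 31.97°  ·
  (3,6): δ = 18.29°  ✓
  (4,5): δ = 87.21°  ·
  (4,6): δ = 36.95°  ·
  (5,6): δ = 129.74°  ·
antipodal pairs: 3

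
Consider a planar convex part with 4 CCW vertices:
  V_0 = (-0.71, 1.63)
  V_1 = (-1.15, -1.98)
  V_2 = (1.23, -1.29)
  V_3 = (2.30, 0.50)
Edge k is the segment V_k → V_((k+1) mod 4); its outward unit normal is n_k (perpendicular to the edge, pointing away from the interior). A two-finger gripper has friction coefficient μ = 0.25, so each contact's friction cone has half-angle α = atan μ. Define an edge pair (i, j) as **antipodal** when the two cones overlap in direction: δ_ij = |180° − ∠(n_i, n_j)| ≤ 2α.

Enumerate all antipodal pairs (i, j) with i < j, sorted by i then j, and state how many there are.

count = 1; pairs: (0,2)

α = atan 0.25 = 14.04°;  2α = 28.07°
n_0 = (-0.9927, +0.1210)
n_1 = (+0.2785, -0.9605)
n_2 = (+0.8583, -0.5131)
n_3 = (+0.3515, +0.9362)
  (0,1): δ = 66.88°  ·
  (0,2): δ = 23.92°  ✓
  (0,3): δ = 76.37°  ·
  (1,2): δ = 137.04°  ·
  (1,3): δ = 36.74°  ·
  (2,3): δ = 79.71°  ·
antipodal pairs: 1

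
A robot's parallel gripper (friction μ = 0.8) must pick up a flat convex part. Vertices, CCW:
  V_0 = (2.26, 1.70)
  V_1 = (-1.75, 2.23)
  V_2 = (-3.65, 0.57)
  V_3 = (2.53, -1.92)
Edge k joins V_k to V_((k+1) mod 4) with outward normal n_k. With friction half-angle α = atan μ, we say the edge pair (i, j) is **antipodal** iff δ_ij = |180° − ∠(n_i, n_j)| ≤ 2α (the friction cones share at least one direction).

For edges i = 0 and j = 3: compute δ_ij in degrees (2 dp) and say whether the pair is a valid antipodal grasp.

α = atan 0.8 = 38.66°;  2α = 77.32°
edge 0: e_0 = (-4.01, +0.53);  n_0 = (+0.1310, +0.9914)
edge 3: e_3 = (-0.27, +3.62);  n_3 = (+0.9972, +0.0744)
∠(n_0, n_3) = 78.21°
δ = |180° − 78.21°| = 101.79°
101.79° > 2α = 77.32°  →  invalid

δ = 101.79°, invalid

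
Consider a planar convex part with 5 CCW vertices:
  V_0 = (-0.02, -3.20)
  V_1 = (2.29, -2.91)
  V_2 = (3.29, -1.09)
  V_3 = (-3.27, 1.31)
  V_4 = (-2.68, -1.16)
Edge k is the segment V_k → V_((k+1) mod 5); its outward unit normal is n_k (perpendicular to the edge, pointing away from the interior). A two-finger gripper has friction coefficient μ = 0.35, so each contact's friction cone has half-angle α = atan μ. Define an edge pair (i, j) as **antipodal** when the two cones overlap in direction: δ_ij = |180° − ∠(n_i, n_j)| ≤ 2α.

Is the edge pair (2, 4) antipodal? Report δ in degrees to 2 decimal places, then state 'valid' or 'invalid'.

δ = 17.39°, valid

α = atan 0.35 = 19.29°;  2α = 38.58°
edge 2: e_2 = (-6.56, +2.40);  n_2 = (+0.3436, +0.9391)
edge 4: e_4 = (+2.66, -2.04);  n_4 = (-0.6086, -0.7935)
∠(n_2, n_4) = 162.61°
δ = |180° − 162.61°| = 17.39°
17.39° ≤ 2α = 38.58°  →  valid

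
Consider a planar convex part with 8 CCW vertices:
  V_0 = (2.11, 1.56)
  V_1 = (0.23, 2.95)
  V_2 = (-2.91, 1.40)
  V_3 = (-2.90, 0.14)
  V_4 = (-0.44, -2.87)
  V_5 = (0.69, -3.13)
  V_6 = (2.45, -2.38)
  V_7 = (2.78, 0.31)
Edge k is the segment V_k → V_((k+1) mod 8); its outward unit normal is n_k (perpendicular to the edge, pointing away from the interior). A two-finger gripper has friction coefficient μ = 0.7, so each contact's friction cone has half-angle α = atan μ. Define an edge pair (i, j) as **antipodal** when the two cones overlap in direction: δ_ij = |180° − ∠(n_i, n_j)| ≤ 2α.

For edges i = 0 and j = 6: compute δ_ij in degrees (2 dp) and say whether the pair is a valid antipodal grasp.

δ = 119.48°, invalid

α = atan 0.7 = 34.99°;  2α = 69.98°
edge 0: e_0 = (-1.88, +1.39);  n_0 = (+0.5945, +0.8041)
edge 6: e_6 = (+0.33, +2.69);  n_6 = (+0.9926, -0.1218)
∠(n_0, n_6) = 60.52°
δ = |180° − 60.52°| = 119.48°
119.48° > 2α = 69.98°  →  invalid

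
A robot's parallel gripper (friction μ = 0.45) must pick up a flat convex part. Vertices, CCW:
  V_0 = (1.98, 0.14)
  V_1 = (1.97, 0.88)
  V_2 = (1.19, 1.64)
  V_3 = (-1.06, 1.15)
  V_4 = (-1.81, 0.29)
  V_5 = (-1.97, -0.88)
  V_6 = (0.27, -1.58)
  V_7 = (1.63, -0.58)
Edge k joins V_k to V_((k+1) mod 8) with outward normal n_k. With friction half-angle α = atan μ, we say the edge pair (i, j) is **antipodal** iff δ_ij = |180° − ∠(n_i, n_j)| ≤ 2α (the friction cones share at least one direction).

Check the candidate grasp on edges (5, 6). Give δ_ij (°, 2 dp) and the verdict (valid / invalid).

δ = 126.32°, invalid

α = atan 0.45 = 24.23°;  2α = 48.46°
edge 5: e_5 = (+2.24, -0.70);  n_5 = (-0.2983, -0.9545)
edge 6: e_6 = (+1.36, +1.00);  n_6 = (+0.5924, -0.8057)
∠(n_5, n_6) = 53.68°
δ = |180° − 53.68°| = 126.32°
126.32° > 2α = 48.46°  →  invalid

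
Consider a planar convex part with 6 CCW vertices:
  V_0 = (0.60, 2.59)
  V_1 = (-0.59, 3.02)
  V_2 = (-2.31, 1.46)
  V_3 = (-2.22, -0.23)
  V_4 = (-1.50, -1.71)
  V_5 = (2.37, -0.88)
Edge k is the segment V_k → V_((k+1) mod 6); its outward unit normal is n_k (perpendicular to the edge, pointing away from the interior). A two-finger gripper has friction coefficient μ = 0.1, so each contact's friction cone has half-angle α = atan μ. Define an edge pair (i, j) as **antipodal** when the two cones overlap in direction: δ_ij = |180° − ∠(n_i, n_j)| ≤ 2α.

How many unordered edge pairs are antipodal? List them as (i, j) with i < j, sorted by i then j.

α = atan 0.1 = 5.71°;  2α = 11.42°
n_0 = (+0.3398, +0.9405)
n_1 = (-0.6718, +0.7407)
n_2 = (-0.9986, -0.0532)
n_3 = (-0.8992, -0.4375)
n_4 = (+0.2097, -0.9778)
n_5 = (+0.8908, +0.4544)
  (0,1): δ = 117.93°  ·
  (0,2): δ = 67.08°  ·
  (0,3): δ = 44.19°  ·
  (0,4): δ = 31.97°  ·
  (0,5): δ = 136.89°  ·
  (1,2): δ = 129.16°  ·
  (1,3): δ = 106.27°  ·
  (1,4): δ = 30.10°  ·
  (1,5): δ = 74.82°  ·
  (2,3): δ = 157.11°  ·
  (2,4): δ = 80.94°  ·
  (2,5): δ = 23.98°  ·
  (3,4): δ = 103.84°  ·
  (3,5): δ = 1.08°  ✓
  (4,5): δ = 75.08°  ·
antipodal pairs: 1

count = 1; pairs: (3,5)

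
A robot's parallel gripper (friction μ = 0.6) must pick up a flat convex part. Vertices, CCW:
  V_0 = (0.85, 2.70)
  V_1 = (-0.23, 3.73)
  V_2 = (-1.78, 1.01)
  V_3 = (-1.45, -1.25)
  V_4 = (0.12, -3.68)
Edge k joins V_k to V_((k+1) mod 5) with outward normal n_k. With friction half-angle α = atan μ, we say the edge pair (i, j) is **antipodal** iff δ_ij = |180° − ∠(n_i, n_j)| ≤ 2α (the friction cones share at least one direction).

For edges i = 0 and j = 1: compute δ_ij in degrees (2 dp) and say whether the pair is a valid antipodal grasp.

α = atan 0.6 = 30.96°;  2α = 61.93°
edge 0: e_0 = (-1.08, +1.03);  n_0 = (+0.6902, +0.7237)
edge 1: e_1 = (-1.55, -2.72);  n_1 = (-0.8688, +0.4951)
∠(n_0, n_1) = 103.97°
δ = |180° − 103.97°| = 76.03°
76.03° > 2α = 61.93°  →  invalid

δ = 76.03°, invalid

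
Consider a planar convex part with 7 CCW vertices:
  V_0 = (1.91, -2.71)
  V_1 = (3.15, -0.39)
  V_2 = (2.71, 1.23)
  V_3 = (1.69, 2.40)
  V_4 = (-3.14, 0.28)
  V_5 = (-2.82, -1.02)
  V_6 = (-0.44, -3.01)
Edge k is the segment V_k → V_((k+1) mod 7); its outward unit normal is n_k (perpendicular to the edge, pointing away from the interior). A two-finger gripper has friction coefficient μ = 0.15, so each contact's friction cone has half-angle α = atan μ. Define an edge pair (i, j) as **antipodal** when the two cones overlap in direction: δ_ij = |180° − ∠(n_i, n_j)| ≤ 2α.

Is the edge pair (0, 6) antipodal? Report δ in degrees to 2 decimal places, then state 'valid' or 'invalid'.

α = atan 0.15 = 8.53°;  2α = 17.06°
edge 0: e_0 = (+1.24, +2.32);  n_0 = (+0.8819, -0.4714)
edge 6: e_6 = (+2.35, +0.30);  n_6 = (+0.1266, -0.9919)
∠(n_0, n_6) = 54.60°
δ = |180° − 54.60°| = 125.40°
125.40° > 2α = 17.06°  →  invalid

δ = 125.40°, invalid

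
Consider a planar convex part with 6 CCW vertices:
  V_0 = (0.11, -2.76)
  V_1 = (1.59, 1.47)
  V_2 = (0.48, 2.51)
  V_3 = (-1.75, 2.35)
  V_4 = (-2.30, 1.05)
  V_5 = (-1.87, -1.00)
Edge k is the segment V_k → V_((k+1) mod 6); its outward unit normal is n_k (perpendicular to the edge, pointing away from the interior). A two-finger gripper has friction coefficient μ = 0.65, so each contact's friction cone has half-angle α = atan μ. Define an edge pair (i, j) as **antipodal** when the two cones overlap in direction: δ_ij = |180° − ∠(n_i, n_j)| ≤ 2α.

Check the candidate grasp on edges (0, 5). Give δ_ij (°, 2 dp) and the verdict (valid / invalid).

α = atan 0.65 = 33.02°;  2α = 66.05°
edge 0: e_0 = (+1.48, +4.23);  n_0 = (+0.9439, -0.3303)
edge 5: e_5 = (+1.98, -1.76);  n_5 = (-0.6644, -0.7474)
∠(n_0, n_5) = 112.35°
δ = |180° − 112.35°| = 67.65°
67.65° > 2α = 66.05°  →  invalid

δ = 67.65°, invalid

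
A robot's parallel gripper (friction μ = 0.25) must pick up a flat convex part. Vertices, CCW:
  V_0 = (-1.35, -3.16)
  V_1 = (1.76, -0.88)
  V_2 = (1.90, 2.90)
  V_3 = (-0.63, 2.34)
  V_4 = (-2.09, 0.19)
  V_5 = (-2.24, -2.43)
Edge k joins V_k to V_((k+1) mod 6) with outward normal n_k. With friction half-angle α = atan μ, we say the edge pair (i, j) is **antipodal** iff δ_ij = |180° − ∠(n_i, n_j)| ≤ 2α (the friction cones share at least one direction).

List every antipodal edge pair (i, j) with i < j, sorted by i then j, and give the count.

α = atan 0.25 = 14.04°;  2α = 28.07°
n_0 = (+0.5913, -0.8065)
n_1 = (+0.9993, -0.0370)
n_2 = (-0.2161, +0.9764)
n_3 = (-0.8273, +0.5618)
n_4 = (-0.9984, +0.0572)
n_5 = (-0.6342, -0.7732)
  (0,1): δ = 128.37°  ·
  (0,2): δ = 23.77°  ✓
  (0,3): δ = 19.57°  ✓
  (0,4): δ = 50.48°  ·
  (0,5): δ = 104.39°  ·
  (1,2): δ = 75.40°  ·
  (1,3): δ = 32.06°  ·
  (1,4): δ = 1.16°  ✓
  (1,5): δ = 52.76°  ·
  (2,3): δ = 136.66°  ·
  (2,4): δ = 105.76°  ·
  (2,5): δ = 51.84°  ·
  (3,4): δ = 149.10°  ·
  (3,5): δ = 95.18°  ·
  (4,5): δ = 126.08°  ·
antipodal pairs: 3

count = 3; pairs: (0,2), (0,3), (1,4)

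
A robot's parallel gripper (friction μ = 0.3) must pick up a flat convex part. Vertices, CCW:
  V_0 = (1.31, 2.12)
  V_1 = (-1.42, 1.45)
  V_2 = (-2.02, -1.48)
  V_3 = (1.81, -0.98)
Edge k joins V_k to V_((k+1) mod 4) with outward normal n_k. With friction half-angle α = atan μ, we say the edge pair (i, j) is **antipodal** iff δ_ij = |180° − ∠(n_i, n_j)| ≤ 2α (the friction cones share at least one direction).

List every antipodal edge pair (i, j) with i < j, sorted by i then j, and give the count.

count = 2; pairs: (0,2), (1,3)

α = atan 0.3 = 16.70°;  2α = 33.40°
n_0 = (-0.2383, +0.9712)
n_1 = (-0.9797, +0.2006)
n_2 = (+0.1294, -0.9916)
n_3 = (+0.9872, +0.1592)
  (0,1): δ = 115.36°  ·
  (0,2): δ = 6.35°  ✓
  (0,3): δ = 85.37°  ·
  (1,2): δ = 70.99°  ·
  (1,3): δ = 20.74°  ✓
  (2,3): δ = 88.28°  ·
antipodal pairs: 2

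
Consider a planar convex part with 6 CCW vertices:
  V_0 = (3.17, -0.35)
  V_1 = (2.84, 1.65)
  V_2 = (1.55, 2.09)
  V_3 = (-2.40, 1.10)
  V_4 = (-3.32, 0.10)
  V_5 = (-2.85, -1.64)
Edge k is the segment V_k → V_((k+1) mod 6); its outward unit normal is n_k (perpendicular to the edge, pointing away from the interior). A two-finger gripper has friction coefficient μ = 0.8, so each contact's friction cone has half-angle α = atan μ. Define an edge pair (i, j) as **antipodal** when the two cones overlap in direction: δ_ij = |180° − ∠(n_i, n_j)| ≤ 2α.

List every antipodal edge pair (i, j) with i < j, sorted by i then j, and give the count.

count = 6; pairs: (0,3), (0,4), (1,4), (1,5), (2,5), (3,5)

α = atan 0.8 = 38.66°;  2α = 77.32°
n_0 = (+0.9867, +0.1628)
n_1 = (+0.3228, +0.9465)
n_2 = (-0.2431, +0.9700)
n_3 = (-0.7359, +0.6771)
n_4 = (-0.9654, -0.2608)
n_5 = (+0.2095, -0.9778)
  (0,1): δ = 118.20°  ·
  (0,2): δ = 85.30°  ·
  (0,3): δ = 51.98°  ✓
  (0,4): δ = 5.75°  ✓
  (0,5): δ = 92.73°  ·
  (1,2): δ = 147.10°  ·
  (1,3): δ = 113.78°  ·
  (1,4): δ = 56.05°  ✓
  (1,5): δ = 30.93°  ✓
  (2,3): δ = 146.68°  ·
  (2,4): δ = 88.95°  ·
  (2,5): δ = 1.98°  ✓
  (3,4): δ = 122.27°  ·
  (3,5): δ = 35.29°  ✓
  (4,5): δ = 93.02°  ·
antipodal pairs: 6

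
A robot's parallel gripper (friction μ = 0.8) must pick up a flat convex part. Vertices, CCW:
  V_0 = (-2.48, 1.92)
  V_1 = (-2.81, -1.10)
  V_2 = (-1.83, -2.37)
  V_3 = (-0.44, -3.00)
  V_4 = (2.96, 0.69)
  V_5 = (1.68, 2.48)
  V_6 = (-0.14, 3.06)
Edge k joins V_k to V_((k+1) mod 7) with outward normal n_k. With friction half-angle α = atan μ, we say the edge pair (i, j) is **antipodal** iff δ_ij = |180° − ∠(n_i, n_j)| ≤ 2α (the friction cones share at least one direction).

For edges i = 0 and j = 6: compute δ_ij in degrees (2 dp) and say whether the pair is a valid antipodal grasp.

α = atan 0.8 = 38.66°;  2α = 77.32°
edge 0: e_0 = (-0.33, -3.02);  n_0 = (-0.9941, +0.1086)
edge 6: e_6 = (-2.34, -1.14);  n_6 = (-0.4380, +0.8990)
∠(n_0, n_6) = 57.79°
δ = |180° − 57.79°| = 122.21°
122.21° > 2α = 77.32°  →  invalid

δ = 122.21°, invalid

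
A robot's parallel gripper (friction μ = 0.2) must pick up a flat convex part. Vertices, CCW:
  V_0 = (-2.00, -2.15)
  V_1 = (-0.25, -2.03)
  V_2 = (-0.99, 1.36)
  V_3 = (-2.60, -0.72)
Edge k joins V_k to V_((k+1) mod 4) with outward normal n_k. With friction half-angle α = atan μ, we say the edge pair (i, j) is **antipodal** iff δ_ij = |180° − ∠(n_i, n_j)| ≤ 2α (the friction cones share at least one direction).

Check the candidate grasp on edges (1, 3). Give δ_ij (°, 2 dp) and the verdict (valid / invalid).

δ = 10.45°, valid

α = atan 0.2 = 11.31°;  2α = 22.62°
edge 1: e_1 = (-0.74, +3.39);  n_1 = (+0.9770, +0.2133)
edge 3: e_3 = (+0.60, -1.43);  n_3 = (-0.9221, -0.3869)
∠(n_1, n_3) = 169.55°
δ = |180° − 169.55°| = 10.45°
10.45° ≤ 2α = 22.62°  →  valid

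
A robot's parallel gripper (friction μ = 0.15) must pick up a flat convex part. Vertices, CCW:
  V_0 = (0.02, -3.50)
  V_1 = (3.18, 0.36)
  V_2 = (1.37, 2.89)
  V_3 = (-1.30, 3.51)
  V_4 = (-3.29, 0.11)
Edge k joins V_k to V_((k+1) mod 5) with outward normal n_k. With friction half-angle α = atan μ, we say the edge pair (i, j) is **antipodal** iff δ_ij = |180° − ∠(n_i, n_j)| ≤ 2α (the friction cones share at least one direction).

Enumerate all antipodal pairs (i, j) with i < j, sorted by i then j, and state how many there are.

α = atan 0.15 = 8.53°;  2α = 17.06°
n_0 = (+0.7738, -0.6335)
n_1 = (+0.8133, +0.5818)
n_2 = (+0.2262, +0.9741)
n_3 = (-0.8630, +0.5051)
n_4 = (-0.7371, -0.6758)
  (0,1): δ = 105.11°  ·
  (0,2): δ = 63.77°  ·
  (0,3): δ = 8.97°  ✓
  (0,4): δ = 81.82°  ·
  (1,2): δ = 138.65°  ·
  (1,3): δ = 65.92°  ·
  (1,4): δ = 6.94°  ✓
  (2,3): δ = 107.27°  ·
  (2,4): δ = 34.41°  ·
  (3,4): δ = 107.14°  ·
antipodal pairs: 2

count = 2; pairs: (0,3), (1,4)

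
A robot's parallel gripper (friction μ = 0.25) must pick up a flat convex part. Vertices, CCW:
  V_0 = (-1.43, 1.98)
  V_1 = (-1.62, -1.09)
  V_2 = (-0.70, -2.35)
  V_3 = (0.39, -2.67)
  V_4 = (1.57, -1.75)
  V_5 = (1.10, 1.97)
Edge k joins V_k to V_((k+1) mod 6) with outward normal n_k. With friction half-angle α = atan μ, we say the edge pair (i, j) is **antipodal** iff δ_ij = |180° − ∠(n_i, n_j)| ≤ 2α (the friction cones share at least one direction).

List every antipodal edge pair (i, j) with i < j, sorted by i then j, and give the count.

count = 2; pairs: (0,4), (2,5)

α = atan 0.25 = 14.04°;  2α = 28.07°
n_0 = (-0.9981, +0.0618)
n_1 = (-0.8076, -0.5897)
n_2 = (-0.2817, -0.9595)
n_3 = (+0.6149, -0.7886)
n_4 = (+0.9921, +0.1253)
n_5 = (+0.0040, +1.0000)
  (0,1): δ = 140.32°  ·
  (0,2): δ = 102.82°  ·
  (0,3): δ = 48.52°  ·
  (0,4): δ = 10.74°  ✓
  (0,5): δ = 93.32°  ·
  (1,2): δ = 142.50°  ·
  (1,3): δ = 88.19°  ·
  (1,4): δ = 28.93°  ·
  (1,5): δ = 53.64°  ·
  (2,3): δ = 125.70°  ·
  (2,4): δ = 66.44°  ·
  (2,5): δ = 16.13°  ✓
  (3,4): δ = 120.74°  ·
  (3,5): δ = 38.17°  ·
  (4,5): δ = 97.43°  ·
antipodal pairs: 2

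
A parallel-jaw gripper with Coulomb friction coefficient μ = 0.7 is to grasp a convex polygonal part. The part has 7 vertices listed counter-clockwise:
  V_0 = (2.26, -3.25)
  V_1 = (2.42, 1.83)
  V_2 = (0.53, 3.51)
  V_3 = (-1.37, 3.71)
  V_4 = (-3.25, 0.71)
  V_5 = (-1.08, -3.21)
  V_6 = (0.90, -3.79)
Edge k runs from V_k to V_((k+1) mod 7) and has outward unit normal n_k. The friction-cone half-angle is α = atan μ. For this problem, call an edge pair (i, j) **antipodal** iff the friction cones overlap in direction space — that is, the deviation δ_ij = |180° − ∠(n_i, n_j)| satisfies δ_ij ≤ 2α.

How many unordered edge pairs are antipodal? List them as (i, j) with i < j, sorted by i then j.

count = 9; pairs: (0,3), (0,4), (1,4), (1,5), (1,6), (2,4), (2,5), (2,6), (3,6)

α = atan 0.7 = 34.99°;  2α = 69.98°
n_0 = (+0.9995, -0.0315)
n_1 = (+0.6644, +0.7474)
n_2 = (+0.1047, +0.9945)
n_3 = (-0.8474, +0.5310)
n_4 = (-0.8749, -0.4843)
n_5 = (-0.2811, -0.9597)
n_6 = (+0.3690, -0.9294)
  (0,1): δ = 129.83°  ·
  (0,2): δ = 94.21°  ·
  (0,3): δ = 30.27°  ✓
  (0,4): δ = 30.77°  ✓
  (0,5): δ = 75.48°  ·
  (0,6): δ = 113.46°  ·
  (1,2): δ = 144.38°  ·
  (1,3): δ = 80.44°  ·
  (1,4): δ = 19.40°  ✓
  (1,5): δ = 25.31°  ✓
  (1,6): δ = 63.29°  ✓
  (2,3): δ = 116.06°  ·
  (2,4): δ = 55.02°  ✓
  (2,5): δ = 10.32°  ✓
  (2,6): δ = 27.66°  ✓
  (3,4): δ = 118.96°  ·
  (3,5): δ = 74.25°  ·
  (3,6): δ = 36.27°  ✓
  (4,5): δ = 135.29°  ·
  (4,6): δ = 97.31°  ·
  (5,6): δ = 142.02°  ·
antipodal pairs: 9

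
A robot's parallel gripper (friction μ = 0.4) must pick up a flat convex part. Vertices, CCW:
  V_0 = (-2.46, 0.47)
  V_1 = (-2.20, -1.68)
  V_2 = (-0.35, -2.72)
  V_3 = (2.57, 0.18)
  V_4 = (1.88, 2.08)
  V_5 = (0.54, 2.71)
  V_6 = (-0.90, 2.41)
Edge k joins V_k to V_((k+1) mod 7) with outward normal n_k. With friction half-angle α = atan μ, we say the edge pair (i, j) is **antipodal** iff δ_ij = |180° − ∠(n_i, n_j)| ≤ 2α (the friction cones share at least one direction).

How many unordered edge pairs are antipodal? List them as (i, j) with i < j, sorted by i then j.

α = atan 0.4 = 21.80°;  2α = 43.60°
n_0 = (-0.9928, -0.1201)
n_1 = (-0.4900, -0.8717)
n_2 = (+0.7047, -0.7095)
n_3 = (+0.9399, +0.3413)
n_4 = (+0.4255, +0.9050)
n_5 = (-0.2040, +0.9790)
n_6 = (-0.7793, +0.6267)
  (0,1): δ = 126.24°  ·
  (0,2): δ = 52.09°  ·
  (0,3): δ = 13.06°  ✓
  (0,4): δ = 57.92°  ·
  (0,5): δ = 94.87°  ·
  (0,6): δ = 134.30°  ·
  (1,2): δ = 105.85°  ·
  (1,3): δ = 40.70°  ✓
  (1,4): δ = 4.16°  ✓
  (1,5): δ = 41.11°  ✓
  (1,6): δ = 80.54°  ·
  (2,3): δ = 114.84°  ·
  (2,4): δ = 69.98°  ·
  (2,5): δ = 33.03°  ✓
  (2,6): δ = 6.39°  ✓
  (3,4): δ = 135.14°  ·
  (3,5): δ = 98.19°  ·
  (3,6): δ = 58.76°  ·
  (4,5): δ = 143.05°  ·
  (4,6): δ = 103.62°  ·
  (5,6): δ = 140.57°  ·
antipodal pairs: 6

count = 6; pairs: (0,3), (1,3), (1,4), (1,5), (2,5), (2,6)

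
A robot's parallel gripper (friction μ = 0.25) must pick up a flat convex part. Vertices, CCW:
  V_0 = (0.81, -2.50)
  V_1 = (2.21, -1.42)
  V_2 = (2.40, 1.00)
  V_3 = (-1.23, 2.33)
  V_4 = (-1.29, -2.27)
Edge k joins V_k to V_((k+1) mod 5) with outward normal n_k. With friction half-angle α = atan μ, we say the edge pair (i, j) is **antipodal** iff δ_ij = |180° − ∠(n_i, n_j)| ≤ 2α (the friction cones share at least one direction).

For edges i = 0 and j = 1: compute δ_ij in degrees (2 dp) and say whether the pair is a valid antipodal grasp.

δ = 132.14°, invalid

α = atan 0.25 = 14.04°;  2α = 28.07°
edge 0: e_0 = (+1.40, +1.08);  n_0 = (+0.6108, -0.7918)
edge 1: e_1 = (+0.19, +2.42);  n_1 = (+0.9969, -0.0783)
∠(n_0, n_1) = 47.86°
δ = |180° − 47.86°| = 132.14°
132.14° > 2α = 28.07°  →  invalid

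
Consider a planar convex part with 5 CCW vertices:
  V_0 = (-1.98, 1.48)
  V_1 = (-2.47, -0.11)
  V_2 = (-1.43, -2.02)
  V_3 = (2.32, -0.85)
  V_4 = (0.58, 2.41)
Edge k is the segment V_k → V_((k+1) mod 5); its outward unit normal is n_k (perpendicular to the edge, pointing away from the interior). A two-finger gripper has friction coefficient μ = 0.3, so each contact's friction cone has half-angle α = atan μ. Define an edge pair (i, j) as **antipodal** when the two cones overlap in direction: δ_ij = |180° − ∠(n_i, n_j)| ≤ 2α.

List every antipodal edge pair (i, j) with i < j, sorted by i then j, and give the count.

α = atan 0.3 = 16.70°;  2α = 33.40°
n_0 = (-0.9556, +0.2945)
n_1 = (-0.8782, -0.4782)
n_2 = (+0.2978, -0.9546)
n_3 = (+0.8822, +0.4709)
n_4 = (-0.3414, +0.9399)
  (0,1): δ = 134.30°  ·
  (0,2): δ = 55.54°  ·
  (0,3): δ = 45.22°  ·
  (0,4): δ = 127.09°  ·
  (1,2): δ = 101.24°  ·
  (1,3): δ = 0.48°  ✓
  (1,4): δ = 81.40°  ·
  (2,3): δ = 79.24°  ·
  (2,4): δ = 2.64°  ✓
  (3,4): δ = 98.13°  ·
antipodal pairs: 2

count = 2; pairs: (1,3), (2,4)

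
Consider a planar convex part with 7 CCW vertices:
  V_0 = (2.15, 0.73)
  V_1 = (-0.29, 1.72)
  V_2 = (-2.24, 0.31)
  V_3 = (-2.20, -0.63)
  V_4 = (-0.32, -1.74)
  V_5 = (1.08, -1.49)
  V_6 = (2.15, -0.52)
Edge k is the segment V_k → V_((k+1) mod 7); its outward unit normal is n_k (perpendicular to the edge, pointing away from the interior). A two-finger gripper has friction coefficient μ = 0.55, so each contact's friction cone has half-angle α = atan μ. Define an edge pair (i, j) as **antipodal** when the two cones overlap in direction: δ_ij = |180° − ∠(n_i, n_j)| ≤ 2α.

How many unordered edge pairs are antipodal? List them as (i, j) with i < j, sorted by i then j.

count = 7; pairs: (0,3), (0,4), (1,4), (1,5), (1,6), (2,5), (2,6)

α = atan 0.55 = 28.81°;  2α = 57.62°
n_0 = (+0.3760, +0.9266)
n_1 = (-0.5859, +0.8104)
n_2 = (-0.9991, -0.0425)
n_3 = (-0.5084, -0.8611)
n_4 = (+0.1758, -0.9844)
n_5 = (+0.6716, -0.7409)
n_6 = (+1.0000, -0.0000)
  (0,1): δ = 122.05°  ·
  (0,2): δ = 65.48°  ·
  (0,3): δ = 8.47°  ✓
  (0,4): δ = 32.21°  ✓
  (0,5): δ = 64.28°  ·
  (0,6): δ = 112.08°  ·
  (1,2): δ = 123.43°  ·
  (1,3): δ = 66.43°  ·
  (1,4): δ = 25.75°  ✓
  (1,5): δ = 6.32°  ✓
  (1,6): δ = 54.13°  ✓
  (2,3): δ = 123.00°  ·
  (2,4): δ = 82.31°  ·
  (2,5): δ = 50.24°  ✓
  (2,6): δ = 2.44°  ✓
  (3,4): δ = 139.32°  ·
  (3,5): δ = 107.25°  ·
  (3,6): δ = 59.44°  ·
  (4,5): δ = 147.93°  ·
  (4,6): δ = 100.12°  ·
  (5,6): δ = 132.19°  ·
antipodal pairs: 7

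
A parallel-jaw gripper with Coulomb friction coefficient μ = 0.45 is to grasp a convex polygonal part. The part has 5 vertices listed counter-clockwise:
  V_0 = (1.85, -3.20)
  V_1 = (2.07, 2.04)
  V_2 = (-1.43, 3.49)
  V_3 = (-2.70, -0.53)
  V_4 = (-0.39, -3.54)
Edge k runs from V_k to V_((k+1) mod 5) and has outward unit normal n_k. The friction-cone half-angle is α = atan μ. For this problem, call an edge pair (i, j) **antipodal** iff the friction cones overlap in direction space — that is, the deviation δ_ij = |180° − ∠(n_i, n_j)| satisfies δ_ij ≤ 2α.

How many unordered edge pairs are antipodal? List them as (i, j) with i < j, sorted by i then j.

count = 4; pairs: (0,2), (0,3), (1,3), (1,4)

α = atan 0.45 = 24.23°;  2α = 48.46°
n_0 = (+0.9991, -0.0419)
n_1 = (+0.3827, +0.9239)
n_2 = (-0.9535, +0.3012)
n_3 = (-0.7933, -0.6088)
n_4 = (+0.1501, -0.9887)
  (0,1): δ = 110.10°  ·
  (0,2): δ = 15.13°  ✓
  (0,3): δ = 39.91°  ✓
  (0,4): δ = 101.03°  ·
  (1,2): δ = 85.03°  ·
  (1,3): δ = 29.99°  ✓
  (1,4): δ = 31.13°  ✓
  (2,3): δ = 124.96°  ·
  (2,4): δ = 63.84°  ·
  (3,4): δ = 118.87°  ·
antipodal pairs: 4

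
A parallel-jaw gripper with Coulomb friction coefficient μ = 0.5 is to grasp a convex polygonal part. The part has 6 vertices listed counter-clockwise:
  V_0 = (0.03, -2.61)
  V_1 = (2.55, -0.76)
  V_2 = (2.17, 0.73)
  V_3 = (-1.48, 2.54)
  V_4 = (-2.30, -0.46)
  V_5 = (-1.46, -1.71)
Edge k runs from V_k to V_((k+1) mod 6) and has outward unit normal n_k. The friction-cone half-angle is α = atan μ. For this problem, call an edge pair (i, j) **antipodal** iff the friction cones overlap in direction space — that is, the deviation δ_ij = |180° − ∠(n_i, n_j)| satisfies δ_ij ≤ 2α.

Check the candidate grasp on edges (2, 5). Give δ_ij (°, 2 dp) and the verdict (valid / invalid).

α = atan 0.5 = 26.57°;  2α = 53.13°
edge 2: e_2 = (-3.65, +1.81);  n_2 = (+0.4443, +0.8959)
edge 5: e_5 = (+1.49, -0.90);  n_5 = (-0.5170, -0.8560)
∠(n_2, n_5) = 175.24°
δ = |180° − 175.24°| = 4.76°
4.76° ≤ 2α = 53.13°  →  valid

δ = 4.76°, valid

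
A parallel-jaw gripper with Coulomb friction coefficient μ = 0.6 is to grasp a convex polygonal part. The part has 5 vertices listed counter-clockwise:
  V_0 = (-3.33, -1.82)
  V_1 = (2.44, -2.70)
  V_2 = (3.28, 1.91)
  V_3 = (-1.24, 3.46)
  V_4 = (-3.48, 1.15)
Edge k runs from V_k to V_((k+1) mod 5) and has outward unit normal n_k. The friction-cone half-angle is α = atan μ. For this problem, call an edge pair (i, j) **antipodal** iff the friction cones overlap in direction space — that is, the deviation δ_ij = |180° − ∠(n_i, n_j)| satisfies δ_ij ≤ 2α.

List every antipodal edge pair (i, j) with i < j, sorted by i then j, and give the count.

count = 4; pairs: (0,2), (0,3), (1,3), (1,4)

α = atan 0.6 = 30.96°;  2α = 61.93°
n_0 = (-0.1508, -0.9886)
n_1 = (+0.9838, -0.1793)
n_2 = (+0.3244, +0.9459)
n_3 = (-0.7179, +0.6961)
n_4 = (-0.9987, -0.0504)
  (0,1): δ = 91.66°  ·
  (0,2): δ = 10.26°  ✓
  (0,3): δ = 54.55°  ✓
  (0,4): δ = 101.56°  ·
  (1,2): δ = 98.60°  ·
  (1,3): δ = 33.79°  ✓
  (1,4): δ = 13.22°  ✓
  (2,3): δ = 115.19°  ·
  (2,4): δ = 68.18°  ·
  (3,4): δ = 132.99°  ·
antipodal pairs: 4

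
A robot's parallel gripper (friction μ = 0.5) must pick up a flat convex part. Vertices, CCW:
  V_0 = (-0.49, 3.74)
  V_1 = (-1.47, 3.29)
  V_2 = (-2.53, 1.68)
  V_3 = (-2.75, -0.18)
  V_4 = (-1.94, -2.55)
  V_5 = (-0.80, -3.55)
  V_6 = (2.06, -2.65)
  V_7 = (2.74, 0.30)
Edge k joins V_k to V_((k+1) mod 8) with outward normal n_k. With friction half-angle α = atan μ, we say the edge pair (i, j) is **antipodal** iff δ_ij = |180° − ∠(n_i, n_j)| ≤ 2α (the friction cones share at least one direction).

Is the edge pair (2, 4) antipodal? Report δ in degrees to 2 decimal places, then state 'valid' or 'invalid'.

α = atan 0.5 = 26.57°;  2α = 53.13°
edge 2: e_2 = (-0.22, -1.86);  n_2 = (-0.9931, +0.1175)
edge 4: e_4 = (+1.14, -1.00);  n_4 = (-0.6594, -0.7518)
∠(n_2, n_4) = 55.49°
δ = |180° − 55.49°| = 124.51°
124.51° > 2α = 53.13°  →  invalid

δ = 124.51°, invalid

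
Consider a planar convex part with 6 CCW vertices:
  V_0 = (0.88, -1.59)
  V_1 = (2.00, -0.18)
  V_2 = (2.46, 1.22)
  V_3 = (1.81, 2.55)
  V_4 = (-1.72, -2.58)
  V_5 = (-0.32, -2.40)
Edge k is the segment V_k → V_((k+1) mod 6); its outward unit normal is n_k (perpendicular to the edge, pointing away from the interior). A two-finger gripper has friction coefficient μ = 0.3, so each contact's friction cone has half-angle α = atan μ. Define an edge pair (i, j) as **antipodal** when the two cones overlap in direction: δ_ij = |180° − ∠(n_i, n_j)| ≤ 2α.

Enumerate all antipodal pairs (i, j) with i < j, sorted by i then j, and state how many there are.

count = 3; pairs: (0,3), (1,3), (3,5)

α = atan 0.3 = 16.70°;  2α = 33.40°
n_0 = (+0.7830, -0.6220)
n_1 = (+0.9500, -0.3122)
n_2 = (+0.8984, +0.4391)
n_3 = (-0.8238, +0.5669)
n_4 = (+0.1275, -0.9918)
n_5 = (+0.5595, -0.8288)
  (0,1): δ = 159.73°  ·
  (0,2): δ = 115.49°  ·
  (0,3): δ = 3.93°  ✓
  (0,4): δ = 135.79°  ·
  (0,5): δ = 162.48°  ·
  (1,2): δ = 135.77°  ·
  (1,3): δ = 16.34°  ✓
  (1,4): δ = 115.52°  ·
  (1,5): δ = 142.21°  ·
  (2,3): δ = 60.58°  ·
  (2,4): δ = 71.28°  ·
  (2,5): δ = 97.97°  ·
  (3,4): δ = 48.14°  ·
  (3,5): δ = 21.45°  ✓
  (4,5): δ = 153.31°  ·
antipodal pairs: 3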